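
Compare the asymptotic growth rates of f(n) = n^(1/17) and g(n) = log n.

f(n) = n^(1/17) grows faster: any positive power of n dominates log n.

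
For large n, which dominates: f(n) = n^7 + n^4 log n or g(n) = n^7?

f(n) = n^7 + n^4 log n and g(n) = n^7 are Theta of each other: the lower-order n^4 log n term is o(n^7); both are Theta(n^7).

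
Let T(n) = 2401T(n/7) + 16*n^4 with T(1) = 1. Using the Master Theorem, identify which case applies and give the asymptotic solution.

a=2401, b=7, f(n)=16*n^4.
log_7(2401) = 4, so n^(log_b(a)) = n^4.
f(n) = Theta(n^4), so Case 2 applies.
T(n) = Theta(n^4 log n).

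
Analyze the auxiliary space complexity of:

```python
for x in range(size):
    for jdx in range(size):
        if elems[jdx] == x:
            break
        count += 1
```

Space complexity: O(1).
Only a constant amount of auxiliary storage is used; nothing grows with n.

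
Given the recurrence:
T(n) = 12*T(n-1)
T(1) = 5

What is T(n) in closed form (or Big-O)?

Each step multiplies by 12. T(n) = T(1)*12^(n-1) = 5*12^(n-1).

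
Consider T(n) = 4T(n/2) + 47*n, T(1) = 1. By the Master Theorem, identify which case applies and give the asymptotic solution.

a=4, b=2, f(n)=47*n.
log_2(4) = 2 > 1.
Since f(n) = O(n^1) is polynomially smaller than n^2, Case 1 applies.
T(n) = Theta(n^2).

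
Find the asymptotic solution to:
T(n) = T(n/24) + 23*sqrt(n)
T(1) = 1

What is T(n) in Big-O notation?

Each level contributes sqrt(n/24^k). Geometric series with ratio 1/sqrt(24) < 1 sums to O(sqrt(n)).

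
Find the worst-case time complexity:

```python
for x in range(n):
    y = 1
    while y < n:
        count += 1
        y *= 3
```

Time complexity: O(n log n).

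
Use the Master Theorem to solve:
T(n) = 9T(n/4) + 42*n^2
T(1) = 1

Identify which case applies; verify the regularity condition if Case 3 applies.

a=9, b=4, f(n)=42*n^2.
log_4(9) = 1.585 < 2.
f(n) = Omega(n^(1.585+epsilon)) for some epsilon > 0, so Case 3 is the candidate.
Regularity: a*f(n/b) = 9*42*(n/4)^2 = (9/16)*42*n^2 <= c*f(n) with c = 9/16 < 1. Satisfied.
Case 3: T(n) = Theta(n^2).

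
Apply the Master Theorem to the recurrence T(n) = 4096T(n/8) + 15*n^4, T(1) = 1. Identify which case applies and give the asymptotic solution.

a=4096, b=8, f(n)=15*n^4.
log_8(4096) = 4, so n^(log_b(a)) = n^4.
f(n) = Theta(n^4), so Case 2 applies.
T(n) = Theta(n^4 log n).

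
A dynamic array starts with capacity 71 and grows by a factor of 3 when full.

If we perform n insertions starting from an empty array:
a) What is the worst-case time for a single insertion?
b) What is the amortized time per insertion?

(a) Worst-case single insertion: O(n) -- when the array is full at capacity c, the resize copies all c elements, and c can be Theta(n).
(b) Resizes happen at sizes 71, 213, 639, ... Total copy cost for n insertions: 71 + 213 + ... = O(n) (geometric series with ratio 1/3). Amortized cost per insertion: O(n)/n = O(1).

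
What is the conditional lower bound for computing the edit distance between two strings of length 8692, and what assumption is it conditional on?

Under SETH (the Strong Exponential Time Hypothesis), edit distance on length-8692 strings cannot be computed in O(n^(2-epsilon)) time for any epsilon > 0 (Backurs-Indyk). The reduction is from CNF-SAT via the orthogonal vectors problem.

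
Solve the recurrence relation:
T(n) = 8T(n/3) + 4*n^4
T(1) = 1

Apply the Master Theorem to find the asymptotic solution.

a=8, b=3, f(n)=4*n^4. log_3(8) = 1.893 < 4. Case 3: T(n) = O(n^4).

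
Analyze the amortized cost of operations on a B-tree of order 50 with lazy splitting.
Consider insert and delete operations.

In a B-tree of order 50, a node splits when it has 50 keys. With lazy splitting, we use potential Phi = number of full nodes + number of near-empty nodes. Each split costs O(1) but reduces potential. Between splits, at least 25 insertions must occur in that node. Amortized structural cost is O(1) per operation, plus O(log_50 n) traversal.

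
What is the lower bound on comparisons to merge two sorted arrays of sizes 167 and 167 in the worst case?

Adversary: with |167 - 167| <= 1 the inputs can be fully interleaved so that every adjacent pair in the merged output comes from different arrays. Then each of the 333 adjacent pairs must be directly compared, or the algorithm cannot determine their relative order. Standard merge meets this bound.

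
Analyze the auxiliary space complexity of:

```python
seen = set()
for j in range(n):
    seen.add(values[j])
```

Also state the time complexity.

Space complexity: O(n).
Auxiliary storage grows linearly with the input size n in the worst case.
Time complexity: O(n).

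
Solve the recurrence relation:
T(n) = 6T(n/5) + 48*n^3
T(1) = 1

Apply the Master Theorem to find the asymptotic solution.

a=6, b=5, f(n)=48*n^3. log_5(6) = 1.113 < 3. Case 3: T(n) = O(n^3).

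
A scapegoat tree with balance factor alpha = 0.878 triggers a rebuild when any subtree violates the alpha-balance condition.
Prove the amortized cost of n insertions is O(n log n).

Define potential Phi = c * sum of |size(left(v)) - size(right(v))| over all nodes. An insertion at depth d costs O(d) = O(log n) and increases Phi by O(log n). When a rebuild of subtree of size s occurs, it costs O(s) but reduces Phi by Omega(s). With alpha = 0.878, between rebuilds Omega(s) insertions must occur. Amortized cost per insertion: O(log n).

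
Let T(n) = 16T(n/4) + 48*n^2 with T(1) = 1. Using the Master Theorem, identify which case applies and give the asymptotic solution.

a=16, b=4, f(n)=48*n^2.
log_4(16) = 2, so n^(log_b(a)) = n^2.
f(n) = Theta(n^2), so Case 2 applies.
T(n) = Theta(n^2 log n).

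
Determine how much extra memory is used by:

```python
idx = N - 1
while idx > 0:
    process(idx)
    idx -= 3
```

Space complexity: O(1).
Only a constant amount of auxiliary storage is used; nothing grows with n.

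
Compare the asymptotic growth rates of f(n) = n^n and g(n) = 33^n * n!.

g(n) = 33^n * n! grows faster: by Stirling n! ~ sqrt(2 pi n)(n/e)^n, so 33^n n! / n^n ~ (33/e)^n sqrt(2 pi n) -> infinity since 33/e > 1.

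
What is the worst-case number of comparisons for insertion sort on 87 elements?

Insertion sort on reverse-sorted input: 1 + 2 + ... + (87-1) = 3741 comparisons.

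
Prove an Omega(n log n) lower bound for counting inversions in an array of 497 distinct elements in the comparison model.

Decision-tree argument: at any leaf, the comparisons made (with transitivity) must totally order all 497 elements -- otherwise some pair (i,j) is unordered, and an adversary can present two inputs agreeing on every comparison made but with that pair flipped, changing the inversion count by 1, so the leaf's output is wrong on one of them. Hence the tree has >= 497! leaves and height >= log_2(497!) = Omega(n log n). Modified merge sort achieves O(n log n).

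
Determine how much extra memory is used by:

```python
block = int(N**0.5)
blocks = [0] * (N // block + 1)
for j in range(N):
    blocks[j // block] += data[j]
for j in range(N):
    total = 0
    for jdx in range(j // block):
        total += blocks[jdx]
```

Space complexity: O(sqrt(n)).
Storage scales with sqrt(n).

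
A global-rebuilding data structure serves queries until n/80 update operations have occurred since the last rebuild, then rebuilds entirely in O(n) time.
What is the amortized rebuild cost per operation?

The O(n) rebuild is triggered by n/80 operations, so each contributes O(n)/(n/80) = O(80) = O(1) to the rebuild cost.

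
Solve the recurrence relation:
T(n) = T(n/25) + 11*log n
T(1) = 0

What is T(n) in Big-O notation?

Each of the log_25(n) levels adds O(log n). T(n) = O(log^2 n).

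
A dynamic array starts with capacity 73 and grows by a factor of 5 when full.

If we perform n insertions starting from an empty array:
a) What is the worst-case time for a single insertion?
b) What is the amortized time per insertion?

(a) Worst-case single insertion: O(n) -- when the array is full at capacity c, the resize copies all c elements, and c can be Theta(n).
(b) Resizes happen at sizes 73, 365, 1825, ... Total copy cost for n insertions: 73 + 365 + ... = O(n) (geometric series with ratio 1/5). Amortized cost per insertion: O(n)/n = O(1).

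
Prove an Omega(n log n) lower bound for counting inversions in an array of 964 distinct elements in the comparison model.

Decision-tree argument: at any leaf, the comparisons made (with transitivity) must totally order all 964 elements -- otherwise some pair (i,j) is unordered, and an adversary can present two inputs agreeing on every comparison made but with that pair flipped, changing the inversion count by 1, so the leaf's output is wrong on one of them. Hence the tree has >= 964! leaves and height >= log_2(964!) = Omega(n log n). Modified merge sort achieves O(n log n).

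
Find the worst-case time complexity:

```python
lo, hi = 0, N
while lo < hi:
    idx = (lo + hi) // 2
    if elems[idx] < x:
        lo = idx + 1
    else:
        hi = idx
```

Time complexity: O(log n).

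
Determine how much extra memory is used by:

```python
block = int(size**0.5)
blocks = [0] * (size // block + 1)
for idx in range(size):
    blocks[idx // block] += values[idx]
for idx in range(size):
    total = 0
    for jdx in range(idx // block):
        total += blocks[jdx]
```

Space complexity: O(sqrt(n)).
Storage scales with sqrt(n).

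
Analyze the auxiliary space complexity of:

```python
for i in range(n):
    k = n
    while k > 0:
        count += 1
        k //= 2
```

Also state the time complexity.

Space complexity: O(1).
Only a constant amount of auxiliary storage is used; nothing grows with n.
Time complexity: O(n log n).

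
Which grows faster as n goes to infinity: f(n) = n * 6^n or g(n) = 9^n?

g(n) = 9^n grows faster: 9^n / (n 6^n) = (9/6)^n / n -> infinity since 9/6 > 1.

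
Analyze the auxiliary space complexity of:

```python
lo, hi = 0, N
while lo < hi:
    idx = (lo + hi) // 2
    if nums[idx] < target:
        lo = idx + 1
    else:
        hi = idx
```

Space complexity: O(1).
Only a constant amount of auxiliary storage is used; nothing grows with n.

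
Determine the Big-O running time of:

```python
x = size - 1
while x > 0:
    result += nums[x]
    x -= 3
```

Time complexity: O(n).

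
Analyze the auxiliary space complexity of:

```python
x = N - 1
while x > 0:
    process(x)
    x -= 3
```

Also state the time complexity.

Space complexity: O(1).
Only a constant amount of auxiliary storage is used; nothing grows with n.
Time complexity: O(n).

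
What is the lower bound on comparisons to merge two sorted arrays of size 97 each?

To merge two sorted arrays of size 97, we need at least 193 comparisons in the worst case. An adversary can force every element to be compared.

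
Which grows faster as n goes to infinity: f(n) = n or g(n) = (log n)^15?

f(n) = n grows faster: any positive polynomial dominates any polylog.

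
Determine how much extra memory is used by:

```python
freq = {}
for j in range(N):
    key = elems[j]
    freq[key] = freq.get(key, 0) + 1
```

Space complexity: O(n).
Auxiliary storage grows linearly with the input size n in the worst case.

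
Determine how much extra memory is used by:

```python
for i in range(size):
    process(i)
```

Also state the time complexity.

Space complexity: O(1).
Only a constant amount of auxiliary storage is used; nothing grows with n.
Time complexity: O(n).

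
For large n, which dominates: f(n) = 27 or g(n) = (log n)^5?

g(n) = (log n)^5 grows faster: any unbounded function dominates a constant.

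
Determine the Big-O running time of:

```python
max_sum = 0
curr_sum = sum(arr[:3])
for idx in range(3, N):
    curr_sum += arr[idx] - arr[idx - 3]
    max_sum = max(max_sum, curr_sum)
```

Time complexity: O(n).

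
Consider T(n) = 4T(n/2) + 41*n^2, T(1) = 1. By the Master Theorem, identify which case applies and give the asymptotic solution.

a=4, b=2, f(n)=41*n^2.
log_2(4) = 2, so n^(log_b(a)) = n^2.
f(n) = Theta(n^2), so Case 2 applies.
T(n) = Theta(n^2 log n).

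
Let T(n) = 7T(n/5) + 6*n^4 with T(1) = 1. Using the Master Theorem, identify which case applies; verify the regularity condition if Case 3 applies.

a=7, b=5, f(n)=6*n^4.
log_5(7) = 1.209 < 4.
f(n) = Omega(n^(1.209+epsilon)) for some epsilon > 0, so Case 3 is the candidate.
Regularity: a*f(n/b) = 7*6*(n/5)^4 = (7/625)*6*n^4 <= c*f(n) with c = 7/625 < 1. Satisfied.
Case 3: T(n) = Theta(n^4).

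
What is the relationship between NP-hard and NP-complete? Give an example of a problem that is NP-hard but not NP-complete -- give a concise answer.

NP-hard: at least as hard as any NP problem (but need not be in NP). NP-complete = NP-hard intersection NP. The Halting Problem is NP-hard but undecidable (not in NP). The optimization version of TSP is NP-hard but not a decision problem.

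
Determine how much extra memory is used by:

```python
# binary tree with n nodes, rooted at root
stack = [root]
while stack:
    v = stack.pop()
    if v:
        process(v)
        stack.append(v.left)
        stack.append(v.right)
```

Space complexity: O(n).
Auxiliary storage grows linearly with the input size n in the worst case.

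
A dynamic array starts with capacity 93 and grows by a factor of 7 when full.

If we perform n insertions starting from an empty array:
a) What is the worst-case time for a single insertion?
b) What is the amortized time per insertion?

(a) Worst-case single insertion: O(n) -- when the array is full at capacity c, the resize copies all c elements, and c can be Theta(n).
(b) Resizes happen at sizes 93, 651, 4557, ... Total copy cost for n insertions: 93 + 651 + ... = O(n) (geometric series with ratio 1/7). Amortized cost per insertion: O(n)/n = O(1).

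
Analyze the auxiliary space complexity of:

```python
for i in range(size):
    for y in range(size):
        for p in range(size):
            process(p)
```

Space complexity: O(1).
Only a constant amount of auxiliary storage is used; nothing grows with n.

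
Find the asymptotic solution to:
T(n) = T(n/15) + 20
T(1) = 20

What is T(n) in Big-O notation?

Each step divides n by 15 and adds 20. After log_15(n) steps, T(n) = O(log n).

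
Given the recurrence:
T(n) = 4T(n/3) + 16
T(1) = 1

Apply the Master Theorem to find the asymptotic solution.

a=4, b=3, f(n)=16. log_3(4) = 1.262. Case 1 of Master Theorem: T(n) = O(n^1.262).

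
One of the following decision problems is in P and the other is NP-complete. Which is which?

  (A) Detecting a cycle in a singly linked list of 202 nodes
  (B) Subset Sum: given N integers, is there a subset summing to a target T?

(A) is P: Floyd's tortoise-and-hare runs in O(n) time, O(1) space.
(B) is NP-complete: one of Karp's 21 NP-complete problems.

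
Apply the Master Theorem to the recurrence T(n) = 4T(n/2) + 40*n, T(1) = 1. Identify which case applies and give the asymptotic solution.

a=4, b=2, f(n)=40*n.
log_2(4) = 2 > 1.
Since f(n) = O(n^1) is polynomially smaller than n^2, Case 1 applies.
T(n) = Theta(n^2).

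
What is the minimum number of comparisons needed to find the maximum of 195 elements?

Finding the maximum requires 194 comparisons. Each comparison eliminates exactly one candidate. With 195 candidates, we need 194 eliminations.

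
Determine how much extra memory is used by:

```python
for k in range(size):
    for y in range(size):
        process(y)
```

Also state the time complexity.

Space complexity: O(1).
Only a constant amount of auxiliary storage is used; nothing grows with n.
Time complexity: O(n^2).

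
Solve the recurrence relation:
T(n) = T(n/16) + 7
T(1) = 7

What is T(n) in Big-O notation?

Each step divides n by 16 and adds 7. After log_16(n) steps, T(n) = O(log n).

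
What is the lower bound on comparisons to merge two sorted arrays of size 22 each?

To merge two sorted arrays of size 22, we need at least 43 comparisons in the worst case. An adversary can force every element to be compared.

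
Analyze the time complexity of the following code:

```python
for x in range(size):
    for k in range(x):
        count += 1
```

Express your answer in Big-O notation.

Time complexity: O(n^2).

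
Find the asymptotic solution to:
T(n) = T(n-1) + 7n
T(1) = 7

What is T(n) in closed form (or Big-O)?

Unrolling: T(n) = 7 + 7*(2 + 3 + ... + n) = 7 + 7*(n(n+1)/2 - 1) = O(n^2).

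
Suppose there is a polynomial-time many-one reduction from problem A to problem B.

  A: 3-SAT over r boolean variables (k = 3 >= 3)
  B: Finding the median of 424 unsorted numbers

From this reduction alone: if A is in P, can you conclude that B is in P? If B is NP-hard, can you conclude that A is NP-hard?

A poly-time reduction A <=_p B transfers tractability DOWN (B easy => A easy) and hardness UP (A hard => B hard), not the reverse.
From A in P, the reduction alone does NOT give B in P: any problem in P trivially reduces to SAT, yet SAT is not known to be in P.
From B NP-hard, the reduction alone does NOT give A NP-hard: again, easy problems reduce to hard ones.
(Here in fact A is NP-complete and B is in P, so no such reduction is known -- its existence would imply P = NP; the analysis concerns only what the assumed reduction would or would not let you conclude.)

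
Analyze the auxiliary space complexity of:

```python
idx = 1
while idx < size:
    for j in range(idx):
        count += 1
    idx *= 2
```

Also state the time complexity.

Space complexity: O(1).
Only a constant amount of auxiliary storage is used; nothing grows with n.
Time complexity: O(n).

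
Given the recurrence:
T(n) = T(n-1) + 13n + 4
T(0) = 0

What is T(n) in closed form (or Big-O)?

Dominant term in sum is 13*sum(i, i=1..n) = 13*n*(n+1)/2 = O(n^2).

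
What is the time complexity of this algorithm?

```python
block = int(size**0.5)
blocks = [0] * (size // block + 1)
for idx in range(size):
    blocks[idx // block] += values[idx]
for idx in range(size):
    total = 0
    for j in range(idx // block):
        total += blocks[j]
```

Time complexity: O(n * sqrt(n)).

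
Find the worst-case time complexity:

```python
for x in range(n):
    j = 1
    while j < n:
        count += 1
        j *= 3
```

Time complexity: O(n log n).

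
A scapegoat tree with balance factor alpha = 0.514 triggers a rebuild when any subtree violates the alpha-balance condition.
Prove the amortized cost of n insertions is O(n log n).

Define potential Phi = c * sum of |size(left(v)) - size(right(v))| over all nodes. An insertion at depth d costs O(d) = O(log n) and increases Phi by O(log n). When a rebuild of subtree of size s occurs, it costs O(s) but reduces Phi by Omega(s). With alpha = 0.514, between rebuilds Omega(s) insertions must occur. Amortized cost per insertion: O(log n).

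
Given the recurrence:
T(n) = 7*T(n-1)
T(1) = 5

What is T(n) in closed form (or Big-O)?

Each step multiplies by 7. T(n) = T(1)*7^(n-1) = 5*7^(n-1).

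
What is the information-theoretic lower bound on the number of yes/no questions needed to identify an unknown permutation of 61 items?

There are 61! = 507580213877224798800856812176625227226004528988036003099405939480985600000000000000 permutations. Each yes/no question gives at most 1 bit, so at least ceil(log_2(507580213877224798800856812176625227226004528988036003099405939480985600000000000000)) = 279 questions are needed.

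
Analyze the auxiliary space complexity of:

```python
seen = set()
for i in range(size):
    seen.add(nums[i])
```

Space complexity: O(n).
Auxiliary storage grows linearly with the input size n in the worst case.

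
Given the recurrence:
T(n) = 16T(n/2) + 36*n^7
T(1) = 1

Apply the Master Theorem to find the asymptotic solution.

a=16, b=2, f(n)=36*n^7. log_2(16) = 4 < 7. Case 3: T(n) = O(n^7).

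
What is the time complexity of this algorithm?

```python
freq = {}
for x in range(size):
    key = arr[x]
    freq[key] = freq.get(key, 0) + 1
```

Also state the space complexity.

Time complexity: O(n).
Space complexity: O(n).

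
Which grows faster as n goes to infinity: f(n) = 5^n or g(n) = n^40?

f(n) = 5^n grows faster: any exponential with base > 1 dominates every polynomial.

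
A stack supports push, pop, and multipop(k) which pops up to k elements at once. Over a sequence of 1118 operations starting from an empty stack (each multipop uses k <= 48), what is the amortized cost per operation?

Each element is pushed exactly once and popped at most once (whether by pop or as part of a multipop). So the total number of individual pops over the whole sequence is at most the number of pushes, which is at most 1118. Total work <= 2 * 1118, hence O(1) amortized per operation.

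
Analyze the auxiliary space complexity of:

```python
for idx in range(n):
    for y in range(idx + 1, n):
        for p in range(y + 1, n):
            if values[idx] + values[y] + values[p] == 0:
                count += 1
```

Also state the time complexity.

Space complexity: O(1).
Only a constant amount of auxiliary storage is used; nothing grows with n.
Time complexity: O(n^3).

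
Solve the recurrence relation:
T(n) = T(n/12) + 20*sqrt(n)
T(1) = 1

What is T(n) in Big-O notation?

Each level contributes sqrt(n/12^k). Geometric series with ratio 1/sqrt(12) < 1 sums to O(sqrt(n)).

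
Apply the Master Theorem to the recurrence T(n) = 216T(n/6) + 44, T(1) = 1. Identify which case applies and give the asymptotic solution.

a=216, b=6, f(n)=44.
log_6(216) = 3 > 0.
Since f(n) = O(n^0) is polynomially smaller than n^3, Case 1 applies.
T(n) = Theta(n^3).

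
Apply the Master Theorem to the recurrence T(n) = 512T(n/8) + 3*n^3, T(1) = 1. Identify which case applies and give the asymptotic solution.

a=512, b=8, f(n)=3*n^3.
log_8(512) = 3, so n^(log_b(a)) = n^3.
f(n) = Theta(n^3), so Case 2 applies.
T(n) = Theta(n^3 log n).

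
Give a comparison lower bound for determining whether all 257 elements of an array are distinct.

In the algebraic decision-tree model, the YES region for element distinctness on 257 elements has 257! connected components (one per ordering). Ben-Or's theorem then gives a lower bound of Omega(log(n!)) = Omega(n log n).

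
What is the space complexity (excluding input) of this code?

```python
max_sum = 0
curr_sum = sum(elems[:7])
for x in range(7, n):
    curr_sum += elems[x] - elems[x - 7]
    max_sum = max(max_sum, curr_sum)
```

Space complexity: O(1).
Only a constant amount of auxiliary storage is used; nothing grows with n.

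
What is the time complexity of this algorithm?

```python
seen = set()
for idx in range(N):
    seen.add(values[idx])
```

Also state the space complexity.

Time complexity: O(n).
Space complexity: O(n).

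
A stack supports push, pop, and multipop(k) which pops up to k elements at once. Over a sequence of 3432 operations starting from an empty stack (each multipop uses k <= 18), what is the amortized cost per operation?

Each element is pushed exactly once and popped at most once (whether by pop or as part of a multipop). So the total number of individual pops over the whole sequence is at most the number of pushes, which is at most 3432. Total work <= 2 * 3432, hence O(1) amortized per operation.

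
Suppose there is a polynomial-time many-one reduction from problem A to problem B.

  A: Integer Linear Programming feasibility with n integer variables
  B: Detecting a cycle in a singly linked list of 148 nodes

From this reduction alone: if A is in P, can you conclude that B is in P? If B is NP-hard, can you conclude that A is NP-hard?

A poly-time reduction A <=_p B transfers tractability DOWN (B easy => A easy) and hardness UP (A hard => B hard), not the reverse.
From A in P, the reduction alone does NOT give B in P: any problem in P trivially reduces to SAT, yet SAT is not known to be in P.
From B NP-hard, the reduction alone does NOT give A NP-hard: again, easy problems reduce to hard ones.
(Here in fact A is NP-complete and B is in P, so no such reduction is known -- its existence would imply P = NP; the analysis concerns only what the assumed reduction would or would not let you conclude.)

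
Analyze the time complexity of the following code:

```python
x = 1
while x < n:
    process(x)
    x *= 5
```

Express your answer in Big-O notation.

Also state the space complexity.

Time complexity: O(log n).
Space complexity: O(1).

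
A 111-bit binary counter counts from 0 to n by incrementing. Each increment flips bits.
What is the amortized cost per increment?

Bit i flips every 2^i increments. Total flips over n increments: sum_{i=0}^{111} n/2^i < 2n. Amortized cost: 2n/n = O(1).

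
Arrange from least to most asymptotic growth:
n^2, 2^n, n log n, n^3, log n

Ordered by growth rate: log n < n log n < n^2 < n^3 < 2^n.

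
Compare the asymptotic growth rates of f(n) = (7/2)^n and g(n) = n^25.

f(n) = (7/2)^n grows faster: (7/2)^n is exponential with base 7/2 > 1, dominating every polynomial.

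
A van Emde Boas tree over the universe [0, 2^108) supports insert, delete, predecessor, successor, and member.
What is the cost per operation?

vEB recursively partitions [0, 324518553658426726783156020576256) into sqrt(u) clusters of size sqrt(u). Each operation recurses into either one cluster or the summary, never both: T(u) = T(sqrt(u)) + O(1) => T(u) = O(log log u) = O(log 108). This is worst-case, not just amortized.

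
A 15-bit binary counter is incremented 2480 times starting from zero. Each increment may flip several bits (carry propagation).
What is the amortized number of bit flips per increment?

Bit i flips on every 2^i-th increment, so over 2480 increments bit i flips floor(2480/2^i) times. Summing over i: total flips < 2 * 2480. Amortized: < 2 = O(1) per increment.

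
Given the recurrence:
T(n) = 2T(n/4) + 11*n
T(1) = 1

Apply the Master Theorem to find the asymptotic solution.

a=2, b=4, f(n)=11*n. log_4(2) = 0.5 < 1. Case 3: T(n) = O(n).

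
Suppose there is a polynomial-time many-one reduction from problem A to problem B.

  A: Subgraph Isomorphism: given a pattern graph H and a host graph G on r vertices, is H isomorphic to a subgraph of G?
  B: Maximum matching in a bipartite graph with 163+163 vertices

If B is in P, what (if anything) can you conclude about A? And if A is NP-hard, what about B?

A poly-time reduction A <=_p B means any A-instance can be transformed to a B-instance in poly time.
If B is in P: compose the reduction with B's poly-time algorithm to solve A in poly time, so A is in P.
If A is NP-hard: every NP problem reduces to A, which reduces to B; composing reductions, every NP problem reduces to B, so B is NP-hard.
(Here in fact A is NP-complete and B is in P, so no such reduction is known -- its existence would imply P = NP; the analysis concerns only what the assumed reduction would or would not let you conclude.)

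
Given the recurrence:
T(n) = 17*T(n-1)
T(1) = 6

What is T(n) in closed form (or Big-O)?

Each step multiplies by 17. T(n) = T(1)*17^(n-1) = 6*17^(n-1).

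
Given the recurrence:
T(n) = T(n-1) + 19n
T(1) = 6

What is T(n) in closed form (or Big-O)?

Unrolling: T(n) = 6 + 19*(2 + 3 + ... + n) = 6 + 19*(n(n+1)/2 - 1) = O(n^2).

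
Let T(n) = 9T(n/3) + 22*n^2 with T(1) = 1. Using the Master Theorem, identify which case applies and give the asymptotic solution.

a=9, b=3, f(n)=22*n^2.
log_3(9) = 2, so n^(log_b(a)) = n^2.
f(n) = Theta(n^2), so Case 2 applies.
T(n) = Theta(n^2 log n).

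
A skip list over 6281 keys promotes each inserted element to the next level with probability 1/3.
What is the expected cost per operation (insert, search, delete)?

Expected number of levels is O(log_3(6281)) = O(log n). A search visits O(1) expected nodes per level over O(log n) levels. Insert/delete are a search plus O(1) pointer updates per level. Expected O(log n) per operation.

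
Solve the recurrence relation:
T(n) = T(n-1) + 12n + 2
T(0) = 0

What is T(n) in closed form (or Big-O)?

Dominant term in sum is 12*sum(i, i=1..n) = 12*n*(n+1)/2 = O(n^2).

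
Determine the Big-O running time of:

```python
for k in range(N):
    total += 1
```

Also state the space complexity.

Time complexity: O(n).
Space complexity: O(1).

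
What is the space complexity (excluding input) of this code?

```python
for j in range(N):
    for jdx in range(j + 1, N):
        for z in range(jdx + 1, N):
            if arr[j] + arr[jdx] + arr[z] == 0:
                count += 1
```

Space complexity: O(1).
Only a constant amount of auxiliary storage is used; nothing grows with n.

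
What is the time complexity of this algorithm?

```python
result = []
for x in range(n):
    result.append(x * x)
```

Time complexity: O(n).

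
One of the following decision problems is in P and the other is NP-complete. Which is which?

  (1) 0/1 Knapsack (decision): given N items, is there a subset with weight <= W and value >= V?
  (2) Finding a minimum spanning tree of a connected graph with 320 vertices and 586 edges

(1) is NP-complete: reduces from Subset Sum.
(2) is P: Kruskal's / Prim's algorithms run in polynomial time.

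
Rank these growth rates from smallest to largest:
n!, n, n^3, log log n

Ordered by growth rate: log log n < n < n^3 < n!.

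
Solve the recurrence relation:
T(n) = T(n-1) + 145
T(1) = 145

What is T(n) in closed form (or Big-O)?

Unrolling: T(n) = T(n-1) + 145 = T(n-2) + 2*145 = ... = T(1) + (n-1)*145 = 145 + (n-1)*145 = 145n.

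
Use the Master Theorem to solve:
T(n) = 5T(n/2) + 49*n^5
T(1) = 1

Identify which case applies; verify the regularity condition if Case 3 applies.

a=5, b=2, f(n)=49*n^5.
log_2(5) = 2.322 < 5.
f(n) = Omega(n^(2.322+epsilon)) for some epsilon > 0, so Case 3 is the candidate.
Regularity: a*f(n/b) = 5*49*(n/2)^5 = (5/32)*49*n^5 <= c*f(n) with c = 5/32 < 1. Satisfied.
Case 3: T(n) = Theta(n^5).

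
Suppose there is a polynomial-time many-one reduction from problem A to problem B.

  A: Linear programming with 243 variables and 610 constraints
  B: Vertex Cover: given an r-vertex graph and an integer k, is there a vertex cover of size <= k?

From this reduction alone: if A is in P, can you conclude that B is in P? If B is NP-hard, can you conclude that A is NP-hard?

A poly-time reduction A <=_p B transfers tractability DOWN (B easy => A easy) and hardness UP (A hard => B hard), not the reverse.
From A in P, the reduction alone does NOT give B in P: any problem in P trivially reduces to SAT, yet SAT is not known to be in P.
From B NP-hard, the reduction alone does NOT give A NP-hard: again, easy problems reduce to hard ones.
(Here in fact A is P and B is NP-complete.)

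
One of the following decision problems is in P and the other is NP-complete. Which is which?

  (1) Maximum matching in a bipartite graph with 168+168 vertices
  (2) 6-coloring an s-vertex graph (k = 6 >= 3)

(1) is P: Hopcroft-Karp runs in O(E sqrt(V)).
(2) is NP-complete: graph k-coloring for k>=3 is NP-complete by reduction from 3-SAT.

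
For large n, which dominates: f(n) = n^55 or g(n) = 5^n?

g(n) = 5^n grows faster: any exponential with base > 1 dominates every polynomial.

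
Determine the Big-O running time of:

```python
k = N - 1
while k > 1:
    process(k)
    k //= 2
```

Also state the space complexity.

Time complexity: O(log n).
Space complexity: O(1).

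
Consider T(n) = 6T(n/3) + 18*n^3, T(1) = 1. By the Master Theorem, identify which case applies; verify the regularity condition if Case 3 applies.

a=6, b=3, f(n)=18*n^3.
log_3(6) = 1.631 < 3.
f(n) = Omega(n^(1.631+epsilon)) for some epsilon > 0, so Case 3 is the candidate.
Regularity: a*f(n/b) = 6*18*(n/3)^3 = (6/27)*18*n^3 <= c*f(n) with c = 6/27 < 1. Satisfied.
Case 3: T(n) = Theta(n^3).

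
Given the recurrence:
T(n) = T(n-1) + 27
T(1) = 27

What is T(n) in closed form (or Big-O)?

Unrolling: T(n) = T(n-1) + 27 = T(n-2) + 2*27 = ... = T(1) + (n-1)*27 = 27 + (n-1)*27 = 27n.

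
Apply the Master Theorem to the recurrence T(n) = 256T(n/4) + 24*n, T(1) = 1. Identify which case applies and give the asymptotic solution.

a=256, b=4, f(n)=24*n.
log_4(256) = 4 > 1.
Since f(n) = O(n^1) is polynomially smaller than n^4, Case 1 applies.
T(n) = Theta(n^4).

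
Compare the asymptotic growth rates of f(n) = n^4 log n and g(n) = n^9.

g(n) = n^9 grows faster: n^9 / (n^4 log n) = n^5/log n -> infinity.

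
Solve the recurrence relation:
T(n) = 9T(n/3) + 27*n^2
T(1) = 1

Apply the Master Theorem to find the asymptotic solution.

a=9, b=3, f(n)=27*n^2. log_3(9) = 2. Case 2: T(n) = O(n^2 log n).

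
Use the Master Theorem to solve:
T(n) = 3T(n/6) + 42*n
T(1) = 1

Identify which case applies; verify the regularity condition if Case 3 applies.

a=3, b=6, f(n)=42*n.
log_6(3) = 0.6131 < 1.
f(n) = Omega(n^(0.6131+epsilon)) for some epsilon > 0, so Case 3 is the candidate.
Regularity: a*f(n/b) = 3*42*(n/6)^1 = (3/6)*42*n^1 <= c*f(n) with c = 3/6 < 1. Satisfied.
Case 3: T(n) = Theta(n).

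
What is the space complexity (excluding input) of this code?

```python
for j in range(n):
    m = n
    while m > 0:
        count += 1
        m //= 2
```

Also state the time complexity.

Space complexity: O(1).
Only a constant amount of auxiliary storage is used; nothing grows with n.
Time complexity: O(n log n).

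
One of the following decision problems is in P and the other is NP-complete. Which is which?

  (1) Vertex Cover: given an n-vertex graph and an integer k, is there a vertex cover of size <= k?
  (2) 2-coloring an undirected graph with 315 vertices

(1) is NP-complete: one of Karp's 21 NP-complete problems (with k part of the input; for any fixed constant k it is in P).
(2) is P: 2-coloring is bipartiteness testing via BFS, O(V+E).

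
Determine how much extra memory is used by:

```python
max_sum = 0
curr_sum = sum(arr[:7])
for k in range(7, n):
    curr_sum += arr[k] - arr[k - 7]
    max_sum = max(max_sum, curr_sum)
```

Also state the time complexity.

Space complexity: O(1).
Only a constant amount of auxiliary storage is used; nothing grows with n.
Time complexity: O(n).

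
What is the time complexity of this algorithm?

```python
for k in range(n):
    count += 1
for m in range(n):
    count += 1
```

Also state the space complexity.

Time complexity: O(n).
Space complexity: O(1).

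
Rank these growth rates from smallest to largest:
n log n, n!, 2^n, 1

Ordered by growth rate: 1 < n log n < 2^n < n!.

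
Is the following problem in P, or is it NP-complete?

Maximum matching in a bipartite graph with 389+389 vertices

This problem is in P: Hopcroft-Karp runs in O(E sqrt(V)).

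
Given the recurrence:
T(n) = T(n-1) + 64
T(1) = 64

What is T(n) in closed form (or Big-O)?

Unrolling: T(n) = T(n-1) + 64 = T(n-2) + 2*64 = ... = T(1) + (n-1)*64 = 64 + (n-1)*64 = 64n.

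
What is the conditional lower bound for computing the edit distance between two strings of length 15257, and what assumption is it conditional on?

Under SETH (the Strong Exponential Time Hypothesis), edit distance on length-15257 strings cannot be computed in O(n^(2-epsilon)) time for any epsilon > 0 (Backurs-Indyk). The reduction is from CNF-SAT via the orthogonal vectors problem.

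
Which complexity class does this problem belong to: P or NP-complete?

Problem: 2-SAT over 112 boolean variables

This problem is in P: 2-SAT is solvable in linear time via implication-graph SCCs.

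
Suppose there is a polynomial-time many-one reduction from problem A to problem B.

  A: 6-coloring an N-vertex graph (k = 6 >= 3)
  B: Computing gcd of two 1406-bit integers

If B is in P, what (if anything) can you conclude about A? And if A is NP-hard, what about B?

A poly-time reduction A <=_p B means any A-instance can be transformed to a B-instance in poly time.
If B is in P: compose the reduction with B's poly-time algorithm to solve A in poly time, so A is in P.
If A is NP-hard: every NP problem reduces to A, which reduces to B; composing reductions, every NP problem reduces to B, so B is NP-hard.
(Here in fact A is NP-complete and B is in P, so no such reduction is known -- its existence would imply P = NP; the analysis concerns only what the assumed reduction would or would not let you conclude.)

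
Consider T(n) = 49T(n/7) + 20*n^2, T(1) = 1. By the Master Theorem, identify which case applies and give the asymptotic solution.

a=49, b=7, f(n)=20*n^2.
log_7(49) = 2, so n^(log_b(a)) = n^2.
f(n) = Theta(n^2), so Case 2 applies.
T(n) = Theta(n^2 log n).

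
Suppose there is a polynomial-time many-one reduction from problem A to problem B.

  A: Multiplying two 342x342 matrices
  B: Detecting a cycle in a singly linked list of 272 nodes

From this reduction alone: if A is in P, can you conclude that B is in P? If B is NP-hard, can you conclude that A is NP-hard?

A poly-time reduction A <=_p B transfers tractability DOWN (B easy => A easy) and hardness UP (A hard => B hard), not the reverse.
From A in P, the reduction alone does NOT give B in P: any problem in P trivially reduces to SAT, yet SAT is not known to be in P.
From B NP-hard, the reduction alone does NOT give A NP-hard: again, easy problems reduce to hard ones.
(Here in fact A is P and B is P.)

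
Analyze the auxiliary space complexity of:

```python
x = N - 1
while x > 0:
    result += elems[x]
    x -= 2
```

Space complexity: O(1).
Only a constant amount of auxiliary storage is used; nothing grows with n.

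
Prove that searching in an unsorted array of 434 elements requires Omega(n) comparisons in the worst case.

An adversary can always place the target in the last position checked. Until all 434 positions are examined, the target might be in any unchecked position. Therefore 434 comparisons are necessary.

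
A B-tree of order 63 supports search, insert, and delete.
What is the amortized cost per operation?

B-tree of order 63 has height O(log_63 n). Each operation traverses the tree height. Splits during insert and merges during delete are O(1) each and occur at most once per level. Total cost per operation: O(log_63 n).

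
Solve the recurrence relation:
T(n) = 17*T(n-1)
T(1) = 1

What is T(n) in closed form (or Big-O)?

Each step multiplies by 17. T(n) = T(1)*17^(n-1) = 17^(n-1).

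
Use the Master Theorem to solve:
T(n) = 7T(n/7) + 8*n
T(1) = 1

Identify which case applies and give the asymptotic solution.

a=7, b=7, f(n)=8*n.
log_7(7) = 1, so n^(log_b(a)) = n.
f(n) = Theta(n), so Case 2 applies.
T(n) = Theta(n log n).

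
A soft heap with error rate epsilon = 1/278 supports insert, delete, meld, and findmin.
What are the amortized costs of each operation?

Soft heaps (Chazelle) allow up to an epsilon = 1/278 fraction of elements to have corrupted (raised) keys. Insert is O(log(1/epsilon)) = O(log 278) amortized -- the structure maintains heap-ordered binary trees of rank bounded by O(log(1/epsilon)). Meld concatenates root lists: O(1) amortized. Delete and findmin are O(1) amortized.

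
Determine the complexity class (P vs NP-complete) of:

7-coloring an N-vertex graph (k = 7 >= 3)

This problem is NP-complete: graph k-coloring for k>=3 is NP-complete by reduction from 3-SAT.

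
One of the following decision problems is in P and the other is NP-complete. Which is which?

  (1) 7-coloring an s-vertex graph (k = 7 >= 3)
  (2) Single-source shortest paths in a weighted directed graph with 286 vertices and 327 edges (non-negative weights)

(1) is NP-complete: graph k-coloring for k>=3 is NP-complete by reduction from 3-SAT.
(2) is P: Dijkstra's algorithm runs in O((V+E) log V).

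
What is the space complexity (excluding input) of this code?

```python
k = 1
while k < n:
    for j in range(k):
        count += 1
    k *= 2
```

Space complexity: O(1).
Only a constant amount of auxiliary storage is used; nothing grows with n.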